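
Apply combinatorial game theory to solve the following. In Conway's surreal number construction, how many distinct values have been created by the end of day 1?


Day 0: {|} = 0 is born. Count = 1.
Day n: the number of surreal numbers born by day n is 2^(n+1) - 1.
By day 0: 2^1 - 1 = 1
By day 1: 2^2 - 1 = 3
By day 1: 3 surreal numbers.

3


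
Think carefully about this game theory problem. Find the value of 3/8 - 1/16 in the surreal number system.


x = 3/8, y = 1/16
Converting to common denominator: 16
x = 6/16, y = 1/16
x - y = 3/8 - 1/16 = 5/16

5/16


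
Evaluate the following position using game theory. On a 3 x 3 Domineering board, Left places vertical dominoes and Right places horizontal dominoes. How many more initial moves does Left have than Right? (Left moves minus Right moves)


Board is 3 x 3 (rows x cols).
Left (vertical) placements: (rows-1) * cols = 2 * 3 = 6
Right (horizontal) placements: rows * (cols-1) = 3 * 2 = 6
Advantage = Left - Right = 6 - 6 = 0

0


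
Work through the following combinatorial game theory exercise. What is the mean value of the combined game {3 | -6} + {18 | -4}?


G1 = {3 | -6}, G2 = {18 | -4}
Each is a switch {a | b} with numbers a > b; its mean value is (a + b)/2, and mean value is additive over game sums: m(G1 + G2) = m(G1) + m(G2).
Mean of G1 = (3 + (-6))/2 = -3/2 = -3/2
Mean of G2 = (18 + (-4))/2 = 14/2 = 7
Mean of G1 + G2 = -3/2 + 7 = 11/2

11/2


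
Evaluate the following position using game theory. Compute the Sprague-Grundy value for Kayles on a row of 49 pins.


Kayles: a move removes 1 or 2 adjacent pins from a contiguous row.
Removing pins from a row of k leaves two independent rows (a, b) with a + b = k - 1 (one pin) or a + b = k - 2 (two pins); an end removal gives a = 0.
By Sprague-Grundy, G(k) = mex{ G(a) XOR G(b) } over all these splits. G(0) = 0.
G(1): splits (0,0):0^0=0 -> mex({0}) = 1
G(2): splits (0,1):0^1=1 (0,0):0^0=0 -> mex({0, 1}) = 2
G(3): splits (0,2):0^2=2 (1,1):1^1=0 (0,1):0^1=1 -> mex({0, 1, 2}) = 3
G(4): splits (0,3):0^3=3 (1,2):1^2=3 (0,2):0^2=2 (1,1):1^1=0 -> mex({0, 2, 3}) = 1
G(5): splits (0,4):0^1=1 (1,3):1^3=2 (2,2):2^2=0 (0,3):0^3=3 (1,2):1^2=3 -> mex({0, 1, 2, 3}) = 4
G(6) = mex({0, 1, 2, 4}) = 3
G(7) = mex({0, 1, 3, 4, 5}) = 2
G(8) = mex({0, 2, 3, 5, 6}) = 1
G(9) = mex({0, 1, 2, 3, 6, 7}) = 4
G(10) = mex({0, 1, 3, 4, 5, 7}) = 2
G(11) = mex({0, 1, 2, 3, 4, 5}) = 6
G(12) = mex({0, 1, 2, 3, 5, 6, 7}) = 4
G(13) = mex({0, 2, 3, 4, 6, 7}) = 1
G(14) = mex({0, 1, 4, 5, 6, 7}) = 2
G(15) = mex({0, 1, 2, 3, 4, 5, 6}) = 7
G(16) = mex({0, 2, 3, 5, 6, 7}) = 1
G(17) = mex({0, 1, 2, 3, 5, 6, 7}) = 4
G(18) = mex({0, 1, 2, 4, 5, 6}) = 3
G(19) = mex({0, 1, 3, 4, 5, 7}) = 2
G(20) = mex({0, 2, 3, 4, 5, 6, 7}) = 1
G(21) = mex({0, 1, 2, 3, 5, 6, 7}) = 4
G(22) = mex({0, 1, 2, 3, 4, 5, 7}) = 6
G(23) = mex({0, 1, 2, 3, 4, 5, 6}) = 7
G(24) = mex({0, 1, 2, 3, 5, 6, 7}) = 4
G(25) = mex({0, 2, 3, 4, 6, 7}) = 1
G(26) = mex({0, 1, 3, 4, 5, 6, 7}) = 2
G(27) = mex({0, 1, 2, 3, 4, 5, 6, 7}) = 8
G(28) = mex({0, 1, 2, 3, 4, 6, 7, 8}) = 5
G(29) = mex({0, 1, 2, 3, 5, 6, 7, 8, 9}) = 4
G(30) = mex({0, 1, 2, 3, 4, 5, 6, 9, 10}) = 7
G(31) = mex({0, 1, 3, 4, 5, 7, 10, 11}) = 2
G(32) = mex({0, 2, 3, 4, 5, 6, 7, 9, 11}) = 1
G(33) = mex({0, 1, 2, 3, 4, 5, 6, 7, 9, 12}) = 8
G(34) = mex({0, 1, 2, 3, 4, 5, 7, 8, 11, 12}) = 6
G(35) = mex({0, 1, 2, 3, 4, 5, 6, 8, 9, 10, 11}) = 7
G(36) = mex({0, 1, 2, 3, 5, 6, 7, 9, 10}) = 4
G(37) = mex({0, 2, 3, 4, 6, 7, 9, 10, 11, 12}) = 1
G(38) = mex({0, 1, 3, 4, 5, 6, 7, 9, 10, 11, 12}) = 2
G(39) = mex({0, 1, 2, 4, 5, 6, 7, 9, 10, 12, 14}) = 3
G(40) = mex({0, 2, 3, 4, 6, 7, 11, 12, 14}) = 1
G(41) = mex({0, 1, 2, 3, 5, 6, 7, 9, 10, 11, 12}) = 4
G(42) = mex({0, 1, 2, 3, 4, 5, 6, 9, 10}) = 7
G(43) = mex({0, 1, 3, 4, 5, 7, 9, 10, 12, 15}) = 2
G(44) = mex({0, 2, 3, 4, 5, 6, 7, 9, 10, 12, 15}) = 1
G(45) = mex({0, 1, 2, 3, 4, 5, 6, 7, 9, 10, 12, 14}) = 8
G(46) = mex({0, 1, 3, 4, 5, 7, 8, 11, 12, 14}) = 2
G(47) = mex({0, 1, 2, 3, 4, 5, 6, 8, 9, 10, 11, 12}) = 7
G(48) = mex({0, 1, 2, 3, 5, 6, 7, 9, 10}) = 4
G(49) = mex({0, 2, 3, 4, 6, 7, 9, 10, 11, 12, 15}) = 1
Therefore G(49) = 1.

1


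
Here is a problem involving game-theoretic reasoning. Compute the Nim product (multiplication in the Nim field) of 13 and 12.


Nim multiplication is bilinear over XOR: (u XOR v) * w = (u*w) XOR (v*w).
So we split each operand into its bit components and XOR the pairwise Nim products.
13 = 1 + 4 + 8 (as XOR of powers of 2).
12 = 4 + 8 (as XOR of powers of 2).
Using the standard Nim-product table on single bits:
  2*2 = 3,   2*4 = 8,   2*8 = 12,
  4*4 = 6,   4*8 = 11,  8*8 = 13,
and  1*x = x (identity), k*l = l*k (commutative).
Pairwise Nim products:
  1 * 4 = 4
  1 * 8 = 8
  4 * 4 = 6
  4 * 8 = 11
  8 * 4 = 11
  8 * 8 = 13
XOR them: 4 XOR 8 XOR 6 XOR 11 XOR 11 XOR 13 = 7.
Result: 13 * 12 = 7 (in Nim).

7


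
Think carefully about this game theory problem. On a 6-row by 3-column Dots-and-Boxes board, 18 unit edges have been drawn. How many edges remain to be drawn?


Grid: 6 x 3 boxes, i.e. 7 rows and 4 columns of dots.
Horizontal edges: (rows + 1) * cols = 7 * 3 = 21
Vertical edges: rows * (cols + 1) = 6 * 4 = 24
Total edges: 21 + 24 = 45
Edges drawn: 18
Remaining: 45 - 18 = 27

27


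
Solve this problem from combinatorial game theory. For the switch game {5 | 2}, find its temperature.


The game is {5 | 2}, a switch {a | b} with numbers a > b.
Cooling {a | b} by t gives {a - t | b + t}, which stops being hot when a - t = b + t, i.e. at t = (a - b)/2. So the temperature of a switch is (a - b)/2.
Temperature = (Left option - Right option) / 2
= (5 - (2)) / 2
= 3 / 2
= 3/2

3/2


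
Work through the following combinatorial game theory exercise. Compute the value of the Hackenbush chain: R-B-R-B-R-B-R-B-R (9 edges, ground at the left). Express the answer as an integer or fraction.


Edges (from ground): R-B-R-B-R-B-R-B-R
By Berlekamp's sign-expansion rule, a Blue-Red Hackenbush stalk has the value of the surreal number whose sign sequence is the edge sequence with B -> + and R -> -.
Sign sequence: -+-+-+-+-
Trace the sign expansion in the surreal number tree, starting from 0:
Edge 1: R (sign -) -> bounds (-inf, 0), value = -1
Edge 2: B (sign +) -> bounds (-1, 0), value = -1/2
Edge 3: R (sign -) -> bounds (-1, -1/2), value = -3/4
Edge 4: B (sign +) -> bounds (-3/4, -1/2), value = -5/8
Edge 5: R (sign -) -> bounds (-3/4, -5/8), value = -11/16
Edge 6: B (sign +) -> bounds (-11/16, -5/8), value = -21/32
Edge 7: R (sign -) -> bounds (-11/16, -21/32), value = -43/64
Edge 8: B (sign +) -> bounds (-43/64, -21/32), value = -85/128
Edge 9: R (sign -) -> bounds (-43/64, -85/128), value = -171/256
Game value = -171/256

-171/256


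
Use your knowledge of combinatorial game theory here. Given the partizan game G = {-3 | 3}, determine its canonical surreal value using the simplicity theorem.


Left options: {-3}, max = -3
Right options: {3}, min = 3
All options are numbers and max(Left) < min(Right), so by the simplicity theorem the value is the simplest (earliest-born) number strictly between -3 and 3.
Integers -2 through 2 all lie strictly between -3 and 3.
Among integers, the simplest (lowest birthday = smallest |n|; 0 is born on day 0, +-n on day n) is 0.
No non-integer in the interval can be simpler: if x is a non-integer in the interval, then floor(x) or ceil(x) also lies in the interval (the interval contains an integer), and both are proper prefixes of x's sign expansion, i.e. born earlier. So the game value is 0.
Game value = 0

0


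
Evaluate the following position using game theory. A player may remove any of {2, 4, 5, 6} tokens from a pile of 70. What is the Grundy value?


The subtraction set is S = {2, 4, 5, 6}.
G(k) = mex{ G(k - s) : s in S, s <= k }. We compute iteratively: G(0) = 0.
G(1) = mex({}) = 0
G(2) = mex({0}) = 1
G(3) = mex({0}) = 1
G(4) = mex({0, 1}) = 2
G(5) = mex({0, 1}) = 2
G(6) = mex({0, 1, 2}) = 3
G(7) = mex({0, 1, 2}) = 3
G(8) = mex({1, 2, 3}) = 0
G(9) = mex({1, 2, 3}) = 0
G(10) = mex({0, 2, 3}) = 1
G(11) = mex({0, 2, 3}) = 1
G(12) = mex({0, 1, 3}) = 2
G(13) = mex({0, 1, 3}) = 2
Observe that G(8)..G(13) = 0, 0, 1, 1, 2, 2 repeats G(0)..G(5) = 0, 0, 1, 1, 2, 2.
For k >= max(S) = 6, G(k) is determined by the previous 6 values G(k-6)..G(k-1); a window of 6 consecutive values has recurred shifted by 8, so by induction G(k + 8) = G(k) for all k >= 0: the sequence is periodic from the start with period 8.
One period: G(0..7) = 0, 0, 1, 1, 2, 2, 3, 3.
70 mod 8 = 6, so G(70) = G(6) = 3.

3


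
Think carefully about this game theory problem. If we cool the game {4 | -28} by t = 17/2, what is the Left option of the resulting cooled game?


Original game: {4 | -28} (a switch {a | b} with a > b).
Cooling by t (for t below the temperature (a - b)/2 = 16) taxes each move by t: {a | b} cooled by t is {a - t | b + t}.
Cooling amount: t = 17/2
Cooled Left option: 4 - 17/2 = -9/2
Cooled Right option: -28 + 17/2 = -39/2
Cooled game: {-9/2 | -39/2}
Left option = -9/2

-9/2


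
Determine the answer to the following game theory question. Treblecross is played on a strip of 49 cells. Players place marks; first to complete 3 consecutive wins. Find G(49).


Treblecross: place X on empty cells; 3-in-a-row wins.
Playing within two cells of an existing X lets the opponent win at once, so sensible play treats the cells i-2..i+2 around each X as dead. The player left with no safe cell loses, so this is a normal-play take-away game on strips of safe cells.
Placing X at cell i (0-indexed) of a strip of k safe cells leaves independent strips of sizes max(0, i-2) and max(0, k-i-3). Hence G(k) = mex{ G(max(0,i-2)) XOR G(max(0,k-i-3)) : 0 <= i < k }, with G(0) = 0.
G(1): splits (0,0):0^0=0 -> mex({0}) = 1
G(2): splits (0,0):0^0=0 -> mex({0}) = 1
G(3): splits (0,0):0^0=0 -> mex({0}) = 1
G(4): splits (0,1):0^1=1 (0,0):0^0=0 -> mex({0, 1}) = 2
G(5): splits (0,2):0^1=1 (0,1):0^1=1 (0,0):0^0=0 -> mex({0, 1}) = 2
G(6) = mex({1}) = 0
G(7) = mex({0, 1, 2}) = 3
G(8) = mex({0, 1, 2}) = 3
G(9) = mex({0, 2}) = 1
G(10) = mex({0, 2, 3}) = 1
G(11) = mex({0, 3}) = 1
G(12) = mex({1, 3}) = 0
G(13) = mex({0, 1, 2, 3}) = 4
G(14) = mex({0, 1, 2}) = 3
G(15) = mex({0, 1, 2}) = 3
G(16) = mex({0, 1, 2, 4}) = 3
G(17) = mex({0, 1, 3, 4}) = 2
G(18) = mex({0, 1, 3, 4}) = 2
G(19) = mex({0, 1, 3, 5}) = 2
G(20) = mex({0, 1, 2, 3, 5}) = 4
G(21) = mex({0, 1, 2, 3, 5}) = 4
G(22) = mex({1, 2, 6}) = 0
G(23) = mex({0, 1, 2, 3, 4, 6}) = 5
G(24) = mex({0, 1, 2, 3, 4}) = 5
G(25) = mex({0, 1, 3, 4, 7}) = 2
G(26) = mex({0, 1, 3, 4, 5, 7}) = 2
G(27) = mex({0, 1, 3, 5}) = 2
G(28) = mex({0, 1, 2, 5}) = 3
G(29) = mex({0, 1, 2, 4, 5, 6}) = 3
G(30) = mex({1, 2, 4, 6}) = 0
G(31) = mex({0, 1, 2, 3, 4, 6}) = 5
G(32) = mex({1, 2, 3, 4, 7}) = 0
G(33) = mex({0, 3, 7}) = 1
G(34) = mex({0, 2, 3, 5, 7}) = 1
G(35) = mex({0, 2, 3, 5, 6}) = 1
G(36) = mex({0, 1, 2, 5, 6}) = 3
G(37) = mex({0, 1, 2, 4, 5, 6}) = 3
G(38) = mex({0, 1, 2, 4}) = 3
G(39) = mex({0, 1, 2, 3, 4, 7}) = 5
G(40) = mex({0, 1, 2, 3, 4, 5, 7}) = 6
G(41) = mex({0, 1, 2, 3, 5, 7}) = 4
G(42) = mex({0, 1, 2, 3, 5, 6, 7}) = 4
G(43) = mex({0, 2, 3, 5, 6}) = 1
G(44) = mex({1, 2, 3, 4, 5, 6}) = 0
G(45) = mex({0, 1, 2, 3, 4, 6, 7}) = 5
G(46) = mex({0, 1, 2, 3, 4, 7}) = 5
G(47) = mex({0, 1, 2, 3, 4, 5, 7}) = 6
G(48) = mex({0, 1, 2, 3, 4, 5, 7}) = 6
G(49) = mex({0, 1, 3, 4, 5, 7}) = 2
Therefore G(49) = 2.

2


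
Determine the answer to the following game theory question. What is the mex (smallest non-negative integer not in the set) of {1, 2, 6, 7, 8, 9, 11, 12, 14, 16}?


Set = {1, 2, 6, 7, 8, 9, 11, 12, 14, 16}
0 is NOT in the set. This is the mex.
mex = 0

0


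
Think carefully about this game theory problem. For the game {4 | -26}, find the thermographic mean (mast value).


Game = {4 | -26}, a switch {a | b} with numbers a > b.
Its thermograph has left wall a - t and right wall b + t, which meet at t = (a - b)/2, where both equal (a + b)/2. So the mast (mean value) is at (a + b)/2.
Mean = (4 + (-26))/2 = -22/2 = -11

-11


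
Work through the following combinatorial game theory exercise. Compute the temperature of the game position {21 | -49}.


The game is {21 | -49}, a switch {a | b} with numbers a > b.
Cooling {a | b} by t gives {a - t | b + t}, which stops being hot when a - t = b + t, i.e. at t = (a - b)/2. So the temperature of a switch is (a - b)/2.
Temperature = (Left option - Right option) / 2
= (21 - (-49)) / 2
= 70 / 2
= 35

35


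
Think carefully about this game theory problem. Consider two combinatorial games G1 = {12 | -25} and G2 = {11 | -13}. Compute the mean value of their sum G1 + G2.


G1 = {12 | -25}, G2 = {11 | -13}
Each is a switch {a | b} with numbers a > b; its mean value is (a + b)/2, and mean value is additive over game sums: m(G1 + G2) = m(G1) + m(G2).
Mean of G1 = (12 + (-25))/2 = -13/2 = -13/2
Mean of G2 = (11 + (-13))/2 = -2/2 = -1
Mean of G1 + G2 = -13/2 + -1 = -15/2

-15/2


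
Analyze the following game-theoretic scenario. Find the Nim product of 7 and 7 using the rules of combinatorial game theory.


Nim multiplication is bilinear over XOR: (u XOR v) * w = (u*w) XOR (v*w).
So we split each operand into its bit components and XOR the pairwise Nim products.
7 = 1 + 2 + 4 (as XOR of powers of 2).
7 = 1 + 2 + 4 (as XOR of powers of 2).
Using the standard Nim-product table on single bits:
  2*2 = 3,   2*4 = 8,   2*8 = 12,
  4*4 = 6,   4*8 = 11,  8*8 = 13,
and  1*x = x (identity), k*l = l*k (commutative).
Pairwise Nim products:
  1 * 1 = 1
  1 * 2 = 2
  1 * 4 = 4
  2 * 1 = 2
  2 * 2 = 3
  2 * 4 = 8
  4 * 1 = 4
  4 * 2 = 8
  4 * 4 = 6
XOR them: 1 XOR 2 XOR 4 XOR 2 XOR 3 XOR 8 XOR 4 XOR 8 XOR 6 = 4.
Result: 7 * 7 = 4 (in Nim).

4


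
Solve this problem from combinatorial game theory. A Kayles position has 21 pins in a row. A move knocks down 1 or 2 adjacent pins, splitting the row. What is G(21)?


Kayles: a move removes 1 or 2 adjacent pins from a contiguous row.
Removing pins from a row of k leaves two independent rows (a, b) with a + b = k - 1 (one pin) or a + b = k - 2 (two pins); an end removal gives a = 0.
By Sprague-Grundy, G(k) = mex{ G(a) XOR G(b) } over all these splits. G(0) = 0.
G(1): splits (0,0):0^0=0 -> mex({0}) = 1
G(2): splits (0,1):0^1=1 (0,0):0^0=0 -> mex({0, 1}) = 2
G(3): splits (0,2):0^2=2 (1,1):1^1=0 (0,1):0^1=1 -> mex({0, 1, 2}) = 3
G(4): splits (0,3):0^3=3 (1,2):1^2=3 (0,2):0^2=2 (1,1):1^1=0 -> mex({0, 2, 3}) = 1
G(5): splits (0,4):0^1=1 (1,3):1^3=2 (2,2):2^2=0 (0,3):0^3=3 (1,2):1^2=3 -> mex({0, 1, 2, 3}) = 4
G(6) = mex({0, 1, 2, 4}) = 3
G(7) = mex({0, 1, 3, 4, 5}) = 2
G(8) = mex({0, 2, 3, 5, 6}) = 1
G(9) = mex({0, 1, 2, 3, 6, 7}) = 4
G(10) = mex({0, 1, 3, 4, 5, 7}) = 2
G(11) = mex({0, 1, 2, 3, 4, 5}) = 6
G(12) = mex({0, 1, 2, 3, 5, 6, 7}) = 4
G(13) = mex({0, 2, 3, 4, 6, 7}) = 1
G(14) = mex({0, 1, 4, 5, 6, 7}) = 2
G(15) = mex({0, 1, 2, 3, 4, 5, 6}) = 7
G(16) = mex({0, 2, 3, 5, 6, 7}) = 1
G(17) = mex({0, 1, 2, 3, 5, 6, 7}) = 4
G(18) = mex({0, 1, 2, 4, 5, 6}) = 3
G(19) = mex({0, 1, 3, 4, 5, 7}) = 2
G(20) = mex({0, 2, 3, 4, 5, 6, 7}) = 1
G(21) = mex({0, 1, 2, 3, 5, 6, 7}) = 4
Therefore G(21) = 4.

4


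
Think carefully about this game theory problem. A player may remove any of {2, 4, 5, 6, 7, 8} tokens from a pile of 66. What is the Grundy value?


The subtraction set is S = {2, 4, 5, 6, 7, 8}.
G(k) = mex{ G(k - s) : s in S, s <= k }. We compute iteratively: G(0) = 0.
G(1) = mex({}) = 0
G(2) = mex({0}) = 1
G(3) = mex({0}) = 1
G(4) = mex({0, 1}) = 2
G(5) = mex({0, 1}) = 2
G(6) = mex({0, 1, 2}) = 3
G(7) = mex({0, 1, 2}) = 3
G(8) = mex({0, 1, 2, 3}) = 4
G(9) = mex({0, 1, 2, 3}) = 4
G(10) = mex({1, 2, 3, 4}) = 0
G(11) = mex({1, 2, 3, 4}) = 0
G(12) = mex({0, 2, 3, 4}) = 1
G(13) = mex({0, 2, 3, 4}) = 1
G(14) = mex({0, 1, 3, 4}) = 2
G(15) = mex({0, 1, 3, 4}) = 2
G(16) = mex({0, 1, 2, 4}) = 3
G(17) = mex({0, 1, 2, 4}) = 3
Observe that G(10)..G(17) = 0, 0, 1, 1, 2, 2, 3, 3 repeats G(0)..G(7) = 0, 0, 1, 1, 2, 2, 3, 3.
For k >= max(S) = 8, G(k) is determined by the previous 8 values G(k-8)..G(k-1); a window of 8 consecutive values has recurred shifted by 10, so by induction G(k + 10) = G(k) for all k >= 0: the sequence is periodic from the start with period 10.
One period: G(0..9) = 0, 0, 1, 1, 2, 2, 3, 3, 4, 4.
66 mod 10 = 6, so G(66) = G(6) = 3.

3


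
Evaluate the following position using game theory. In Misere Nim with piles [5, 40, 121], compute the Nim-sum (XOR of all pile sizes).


We need the XOR (exclusive or) of all pile sizes.
After XOR-ing pile 1 (size 5): 0 XOR 5 = 5
After XOR-ing pile 2 (size 40): 5 XOR 40 = 45
After XOR-ing pile 3 (size 121): 45 XOR 121 = 84
The Nim-value of this position is 84.

84


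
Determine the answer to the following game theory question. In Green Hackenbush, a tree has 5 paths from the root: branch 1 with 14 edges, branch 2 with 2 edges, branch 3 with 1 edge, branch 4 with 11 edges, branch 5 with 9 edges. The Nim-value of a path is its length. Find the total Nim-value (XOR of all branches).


The tree has 5 branches from the ground vertex.
In Green Hackenbush, the Nim-value of a simple path of length k is k.
Branch 1: length 14, Nim-value = 14
Branch 2: length 2, Nim-value = 2
Branch 3: length 1, Nim-value = 1
Branch 4: length 11, Nim-value = 11
Branch 5: length 9, Nim-value = 9
Total Nim-value = XOR of all branch values:
0 XOR 14 = 14
14 XOR 2 = 12
12 XOR 1 = 13
13 XOR 11 = 6
6 XOR 9 = 15
Nim-value of the tree = 15

15


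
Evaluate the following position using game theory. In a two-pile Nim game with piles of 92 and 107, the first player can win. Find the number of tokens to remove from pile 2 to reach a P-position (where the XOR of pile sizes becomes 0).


Piles: 92 and 107
Current XOR: 92 XOR 107 = 55 (non-zero, so this is an N-position).
To make the XOR zero, we need to find a move that balances the piles.
For pile 2 (size 107): target = 107 XOR 55 = 92
We reduce pile 2 from 107 to 92.
Tokens removed: 107 - 92 = 15
Verification: 92 XOR 92 = 0

15


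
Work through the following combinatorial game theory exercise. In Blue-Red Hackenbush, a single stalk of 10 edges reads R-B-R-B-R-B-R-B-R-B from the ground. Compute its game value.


Edges (from ground): R-B-R-B-R-B-R-B-R-B
By Berlekamp's sign-expansion rule, a Blue-Red Hackenbush stalk has the value of the surreal number whose sign sequence is the edge sequence with B -> + and R -> -.
Sign sequence: -+-+-+-+-+
Trace the sign expansion in the surreal number tree, starting from 0:
Edge 1: R (sign -) -> bounds (-inf, 0), value = -1
Edge 2: B (sign +) -> bounds (-1, 0), value = -1/2
Edge 3: R (sign -) -> bounds (-1, -1/2), value = -3/4
Edge 4: B (sign +) -> bounds (-3/4, -1/2), value = -5/8
Edge 5: R (sign -) -> bounds (-3/4, -5/8), value = -11/16
Edge 6: B (sign +) -> bounds (-11/16, -5/8), value = -21/32
Edge 7: R (sign -) -> bounds (-11/16, -21/32), value = -43/64
Edge 8: B (sign +) -> bounds (-43/64, -21/32), value = -85/128
Edge 9: R (sign -) -> bounds (-43/64, -85/128), value = -171/256
Edge 10: B (sign +) -> bounds (-171/256, -85/128), value = -341/512
Game value = -341/512

-341/512


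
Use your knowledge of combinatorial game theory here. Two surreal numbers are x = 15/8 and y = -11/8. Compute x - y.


x = 15/8, y = -11/8
Converting to common denominator: 8
x = 15/8, y = -11/8
x - y = 15/8 - -11/8 = 13/4

13/4


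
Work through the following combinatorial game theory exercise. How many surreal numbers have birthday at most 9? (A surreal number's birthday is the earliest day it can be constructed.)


Day 0: {|} = 0 is born. Count = 1.
Day n: the number of surreal numbers born by day n is 2^(n+1) - 1.
By day 0: 2^1 - 1 = 1
By day 1: 2^2 - 1 = 3
By day 2: 2^3 - 1 = 7
By day 3: 2^4 - 1 = 15
By day 4: 2^5 - 1 = 31
By day 5: 2^6 - 1 = 63
By day 6: 2^7 - 1 = 127
By day 7: 2^8 - 1 = 255
By day 8: 2^9 - 1 = 511
By day 9: 2^10 - 1 = 1023
By day 9: 1023 surreal numbers.

1023


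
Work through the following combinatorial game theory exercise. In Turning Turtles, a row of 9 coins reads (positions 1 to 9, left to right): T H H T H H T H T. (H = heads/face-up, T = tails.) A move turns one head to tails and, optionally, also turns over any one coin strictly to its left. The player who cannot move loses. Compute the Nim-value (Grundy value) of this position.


Coins: T H H T H H T H T
Key fact: a single head at position k behaves exactly like a Nim heap of size k (turning it to T and optionally flipping a coin at j < k corresponds to moving the heap from k to j, or to 0), and heads combine as a disjunctive sum (two heads at the same place would cancel, matching j XOR j = 0). So the Nim-value is the XOR of the 1-indexed positions of the heads.
Face-up positions (1-indexed): [2, 3, 5, 6, 8]
XOR 0 with 2: 0 XOR 2 = 2
XOR 2 with 3: 2 XOR 3 = 1
XOR 1 with 5: 1 XOR 5 = 4
XOR 4 with 6: 4 XOR 6 = 2
XOR 2 with 8: 2 XOR 8 = 10
Nim-value = 10

10


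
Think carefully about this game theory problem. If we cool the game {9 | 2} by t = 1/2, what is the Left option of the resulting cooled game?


Original game: {9 | 2} (a switch {a | b} with a > b).
Cooling by t (for t below the temperature (a - b)/2 = 7/2) taxes each move by t: {a | b} cooled by t is {a - t | b + t}.
Cooling amount: t = 1/2
Cooled Left option: 9 - 1/2 = 17/2
Cooled Right option: 2 + 1/2 = 5/2
Cooled game: {17/2 | 5/2}
Left option = 17/2

17/2


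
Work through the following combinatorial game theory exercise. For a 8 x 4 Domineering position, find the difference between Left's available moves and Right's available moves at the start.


Board is 8 x 4 (rows x cols).
Left (vertical) placements: (rows-1) * cols = 7 * 4 = 28
Right (horizontal) placements: rows * (cols-1) = 8 * 3 = 24
Advantage = Left - Right = 28 - 24 = 4

4


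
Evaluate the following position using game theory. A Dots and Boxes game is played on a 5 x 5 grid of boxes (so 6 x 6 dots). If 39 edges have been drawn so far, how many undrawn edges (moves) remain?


Grid: 5 x 5 boxes, i.e. 6 rows and 6 columns of dots.
Horizontal edges: (rows + 1) * cols = 6 * 5 = 30
Vertical edges: rows * (cols + 1) = 5 * 6 = 30
Total edges: 30 + 30 = 60
Edges drawn: 39
Remaining: 60 - 39 = 21

21


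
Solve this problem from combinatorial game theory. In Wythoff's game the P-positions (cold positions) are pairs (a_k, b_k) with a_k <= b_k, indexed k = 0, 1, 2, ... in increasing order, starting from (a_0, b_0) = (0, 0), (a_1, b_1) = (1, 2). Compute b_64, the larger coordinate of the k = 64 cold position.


By Wythoff's theorem, a_k = floor(k * phi) and b_k = floor(k * phi^2) = a_k + k, where phi = (1 + sqrt(5))/2 is the golden ratio.
phi = (1 + sqrt(5))/2 = 1.618034
phi^2 = phi + 1 = 2.618034
k = 64
k * phi^2 = 64 * 2.618034 = 167.554175
b_64 = floor(k * phi^2) = 167 (check: a_64 + k = 103 + 64 = 167)

167


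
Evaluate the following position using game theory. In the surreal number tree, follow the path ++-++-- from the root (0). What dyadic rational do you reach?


Sign expansion: ++-++--
Rule: track bounds (lo, hi), initially (-inf, +inf). On '+', the current value becomes lo and we move to the simplest number in (value, hi): value + 1 if hi = +inf, otherwise the midpoint (value + hi)/2. On '-', the current value becomes hi and we move to value - 1 if lo = -inf, otherwise the midpoint (lo + value)/2.
Start at 0.
Step 1: sign = +, move right. Bounds: (0, +inf). Value = 1
Step 2: sign = +, move right. Bounds: (1, +inf). Value = 2
Step 3: sign = -, move left. Bounds: (1, 2). Value = 3/2
Step 4: sign = +, move right. Bounds: (3/2, 2). Value = 7/4
Step 5: sign = +, move right. Bounds: (7/4, 2). Value = 15/8
Step 6: sign = -, move left. Bounds: (7/4, 15/8). Value = 29/16
Step 7: sign = -, move left. Bounds: (7/4, 29/16). Value = 57/32
The surreal number with sign expansion ++-++-- is 57/32.

57/32


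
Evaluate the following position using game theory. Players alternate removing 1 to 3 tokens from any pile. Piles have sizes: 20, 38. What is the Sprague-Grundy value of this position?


Subtraction set: {1, 2, 3}
For this subtraction set, G(n) = n mod 4 (period = max + 1 = 4).
Pile 1 (size 20): G(20) = 20 mod 4 = 0
Pile 2 (size 38): G(38) = 38 mod 4 = 2
Total Grundy value = XOR of all: 0 XOR 2 = 2

2


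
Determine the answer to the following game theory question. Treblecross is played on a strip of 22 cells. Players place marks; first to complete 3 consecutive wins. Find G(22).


Treblecross: place X on empty cells; 3-in-a-row wins.
Playing within two cells of an existing X lets the opponent win at once, so sensible play treats the cells i-2..i+2 around each X as dead. The player left with no safe cell loses, so this is a normal-play take-away game on strips of safe cells.
Placing X at cell i (0-indexed) of a strip of k safe cells leaves independent strips of sizes max(0, i-2) and max(0, k-i-3). Hence G(k) = mex{ G(max(0,i-2)) XOR G(max(0,k-i-3)) : 0 <= i < k }, with G(0) = 0.
G(1): splits (0,0):0^0=0 -> mex({0}) = 1
G(2): splits (0,0):0^0=0 -> mex({0}) = 1
G(3): splits (0,0):0^0=0 -> mex({0}) = 1
G(4): splits (0,1):0^1=1 (0,0):0^0=0 -> mex({0, 1}) = 2
G(5): splits (0,2):0^1=1 (0,1):0^1=1 (0,0):0^0=0 -> mex({0, 1}) = 2
G(6) = mex({1}) = 0
G(7) = mex({0, 1, 2}) = 3
G(8) = mex({0, 1, 2}) = 3
G(9) = mex({0, 2}) = 1
G(10) = mex({0, 2, 3}) = 1
G(11) = mex({0, 3}) = 1
G(12) = mex({1, 3}) = 0
G(13) = mex({0, 1, 2, 3}) = 4
G(14) = mex({0, 1, 2}) = 3
G(15) = mex({0, 1, 2}) = 3
G(16) = mex({0, 1, 2, 4}) = 3
G(17) = mex({0, 1, 3, 4}) = 2
G(18) = mex({0, 1, 3, 4}) = 2
G(19) = mex({0, 1, 3, 5}) = 2
G(20) = mex({0, 1, 2, 3, 5}) = 4
G(21) = mex({0, 1, 2, 3, 5}) = 4
G(22) = mex({1, 2, 6}) = 0
Therefore G(22) = 0.

0


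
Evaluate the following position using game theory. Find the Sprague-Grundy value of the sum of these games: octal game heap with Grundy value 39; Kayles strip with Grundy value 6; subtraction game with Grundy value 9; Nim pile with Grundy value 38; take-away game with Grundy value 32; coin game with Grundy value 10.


By the Sprague-Grundy theorem, the Grundy value of a sum of games is the XOR of individual Grundy values.
octal game heap: Grundy value = 39. Running XOR: 0 XOR 39 = 39
Kayles strip: Grundy value = 6. Running XOR: 39 XOR 6 = 33
subtraction game: Grundy value = 9. Running XOR: 33 XOR 9 = 40
Nim pile: Grundy value = 38. Running XOR: 40 XOR 38 = 14
take-away game: Grundy value = 32. Running XOR: 14 XOR 32 = 46
coin game: Grundy value = 10. Running XOR: 46 XOR 10 = 36
The combined Grundy value is 36.

36


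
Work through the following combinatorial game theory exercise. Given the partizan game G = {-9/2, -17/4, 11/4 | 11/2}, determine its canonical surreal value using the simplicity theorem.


Left options: {-9/2, -17/4, 11/4}, max = 11/4
Right options: {11/2}, min = 11/2
All options are numbers and max(Left) < min(Right), so by the simplicity theorem the value is the simplest (earliest-born) number strictly between 11/4 and 11/2.
Integers 3 through 5 all lie strictly between 11/4 and 11/2.
Among integers, the simplest (lowest birthday = smallest |n|; 0 is born on day 0, +-n on day n) is 3.
No non-integer in the interval can be simpler: if x is a non-integer in the interval, then floor(x) or ceil(x) also lies in the interval (the interval contains an integer), and both are proper prefixes of x's sign expansion, i.e. born earlier. So the game value is 3.
Game value = 3

3


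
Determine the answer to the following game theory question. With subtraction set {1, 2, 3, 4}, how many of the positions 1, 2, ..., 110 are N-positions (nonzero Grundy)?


Subtraction set S = {1, 2, 3, 4}, so G(n) = n mod 5.
G(n) = 0 when n is a multiple of 5.
Multiples of 5 in [1, 110]: 22
N-positions (nonzero Grundy) = 110 - 22 = 88

88


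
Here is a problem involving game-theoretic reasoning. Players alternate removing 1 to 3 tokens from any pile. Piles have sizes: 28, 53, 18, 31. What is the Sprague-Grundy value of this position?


Subtraction set: {1, 2, 3}
For this subtraction set, G(n) = n mod 4 (period = max + 1 = 4).
Pile 1 (size 28): G(28) = 28 mod 4 = 0
Pile 2 (size 53): G(53) = 53 mod 4 = 1
Pile 3 (size 18): G(18) = 18 mod 4 = 2
Pile 4 (size 31): G(31) = 31 mod 4 = 3
Total Grundy value = XOR of all: 0 XOR 1 XOR 2 XOR 3 = 0

0


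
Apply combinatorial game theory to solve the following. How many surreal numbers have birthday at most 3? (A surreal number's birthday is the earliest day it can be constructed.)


Day 0: {|} = 0 is born. Count = 1.
Day n: the number of surreal numbers born by day n is 2^(n+1) - 1.
By day 0: 2^1 - 1 = 1
By day 1: 2^2 - 1 = 3
By day 2: 2^3 - 1 = 7
By day 3: 2^4 - 1 = 15
By day 3: 15 surreal numbers.

15


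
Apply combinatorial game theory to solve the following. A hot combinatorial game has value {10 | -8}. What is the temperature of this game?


The game is {10 | -8}, a switch {a | b} with numbers a > b.
Cooling {a | b} by t gives {a - t | b + t}, which stops being hot when a - t = b + t, i.e. at t = (a - b)/2. So the temperature of a switch is (a - b)/2.
Temperature = (Left option - Right option) / 2
= (10 - (-8)) / 2
= 18 / 2
= 9

9


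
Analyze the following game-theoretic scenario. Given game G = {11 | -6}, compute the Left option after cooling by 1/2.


Original game: {11 | -6} (a switch {a | b} with a > b).
Cooling by t (for t below the temperature (a - b)/2 = 17/2) taxes each move by t: {a | b} cooled by t is {a - t | b + t}.
Cooling amount: t = 1/2
Cooled Left option: 11 - 1/2 = 21/2
Cooled Right option: -6 + 1/2 = -11/2
Cooled game: {21/2 | -11/2}
Left option = 21/2

21/2


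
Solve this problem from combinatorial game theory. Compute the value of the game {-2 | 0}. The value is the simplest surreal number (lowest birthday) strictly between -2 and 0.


Left options: {-2}, max = -2
Right options: {0}, min = 0
All options are numbers and max(Left) < min(Right), so by the simplicity theorem the value is the simplest (earliest-born) number strictly between -2 and 0.
The only integer strictly between -2 and 0 is -1.
No non-integer in the interval can be simpler: if x is a non-integer in the interval, then floor(x) or ceil(x) also lies in the interval (the interval contains an integer), and both are proper prefixes of x's sign expansion, i.e. born earlier. So the game value is -1.
Game value = -1

-1


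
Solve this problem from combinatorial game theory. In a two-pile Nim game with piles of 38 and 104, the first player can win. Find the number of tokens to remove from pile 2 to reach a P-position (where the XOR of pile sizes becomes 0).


Piles: 38 and 104
Current XOR: 38 XOR 104 = 78 (non-zero, so this is an N-position).
To make the XOR zero, we need to find a move that balances the piles.
For pile 2 (size 104): target = 104 XOR 78 = 38
We reduce pile 2 from 104 to 38.
Tokens removed: 104 - 38 = 66
Verification: 38 XOR 38 = 0

66


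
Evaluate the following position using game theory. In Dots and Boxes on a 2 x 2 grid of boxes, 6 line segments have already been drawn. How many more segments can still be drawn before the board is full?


Grid: 2 x 2 boxes, i.e. 3 rows and 3 columns of dots.
Horizontal edges: (rows + 1) * cols = 3 * 2 = 6
Vertical edges: rows * (cols + 1) = 2 * 3 = 6
Total edges: 6 + 6 = 12
Edges drawn: 6
Remaining: 12 - 6 = 6

6


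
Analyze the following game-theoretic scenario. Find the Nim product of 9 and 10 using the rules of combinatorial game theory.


Nim multiplication is bilinear over XOR: (u XOR v) * w = (u*w) XOR (v*w).
So we split each operand into its bit components and XOR the pairwise Nim products.
9 = 1 + 8 (as XOR of powers of 2).
10 = 2 + 8 (as XOR of powers of 2).
Using the standard Nim-product table on single bits:
  2*2 = 3,   2*4 = 8,   2*8 = 12,
  4*4 = 6,   4*8 = 11,  8*8 = 13,
and  1*x = x (identity), k*l = l*k (commutative).
Pairwise Nim products:
  1 * 2 = 2
  1 * 8 = 8
  8 * 2 = 12
  8 * 8 = 13
XOR them: 2 XOR 8 XOR 12 XOR 13 = 11.
Result: 9 * 10 = 11 (in Nim).

11


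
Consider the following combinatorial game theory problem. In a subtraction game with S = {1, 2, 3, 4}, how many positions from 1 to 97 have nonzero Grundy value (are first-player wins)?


Subtraction set S = {1, 2, 3, 4}, so G(n) = n mod 5.
G(n) = 0 when n is a multiple of 5.
Multiples of 5 in [1, 97]: 19
N-positions (nonzero Grundy) = 97 - 19 = 78

78


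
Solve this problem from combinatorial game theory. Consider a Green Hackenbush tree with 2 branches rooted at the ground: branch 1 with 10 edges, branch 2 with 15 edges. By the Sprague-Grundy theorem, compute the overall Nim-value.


The tree has 2 branches from the ground vertex.
In Green Hackenbush, the Nim-value of a simple path of length k is k.
Branch 1: length 10, Nim-value = 10
Branch 2: length 15, Nim-value = 15
Total Nim-value = XOR of all branch values:
0 XOR 10 = 10
10 XOR 15 = 5
Nim-value of the tree = 5

5


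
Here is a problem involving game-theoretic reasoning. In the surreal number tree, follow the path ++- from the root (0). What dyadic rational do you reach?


Sign expansion: ++-
Rule: track bounds (lo, hi), initially (-inf, +inf). On '+', the current value becomes lo and we move to the simplest number in (value, hi): value + 1 if hi = +inf, otherwise the midpoint (value + hi)/2. On '-', the current value becomes hi and we move to value - 1 if lo = -inf, otherwise the midpoint (lo + value)/2.
Start at 0.
Step 1: sign = +, move right. Bounds: (0, +inf). Value = 1
Step 2: sign = +, move right. Bounds: (1, +inf). Value = 2
Step 3: sign = -, move left. Bounds: (1, 2). Value = 3/2
The surreal number with sign expansion ++- is 3/2.

3/2


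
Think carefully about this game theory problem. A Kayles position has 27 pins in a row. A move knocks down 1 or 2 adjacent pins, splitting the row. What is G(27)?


Kayles: a move removes 1 or 2 adjacent pins from a contiguous row.
Removing pins from a row of k leaves two independent rows (a, b) with a + b = k - 1 (one pin) or a + b = k - 2 (two pins); an end removal gives a = 0.
By Sprague-Grundy, G(k) = mex{ G(a) XOR G(b) } over all these splits. G(0) = 0.
G(1): splits (0,0):0^0=0 -> mex({0}) = 1
G(2): splits (0,1):0^1=1 (0,0):0^0=0 -> mex({0, 1}) = 2
G(3): splits (0,2):0^2=2 (1,1):1^1=0 (0,1):0^1=1 -> mex({0, 1, 2}) = 3
G(4): splits (0,3):0^3=3 (1,2):1^2=3 (0,2):0^2=2 (1,1):1^1=0 -> mex({0, 2, 3}) = 1
G(5): splits (0,4):0^1=1 (1,3):1^3=2 (2,2):2^2=0 (0,3):0^3=3 (1,2):1^2=3 -> mex({0, 1, 2, 3}) = 4
G(6) = mex({0, 1, 2, 4}) = 3
G(7) = mex({0, 1, 3, 4, 5}) = 2
G(8) = mex({0, 2, 3, 5, 6}) = 1
G(9) = mex({0, 1, 2, 3, 6, 7}) = 4
G(10) = mex({0, 1, 3, 4, 5, 7}) = 2
G(11) = mex({0, 1, 2, 3, 4, 5}) = 6
G(12) = mex({0, 1, 2, 3, 5, 6, 7}) = 4
G(13) = mex({0, 2, 3, 4, 6, 7}) = 1
G(14) = mex({0, 1, 4, 5, 6, 7}) = 2
G(15) = mex({0, 1, 2, 3, 4, 5, 6}) = 7
G(16) = mex({0, 2, 3, 5, 6, 7}) = 1
G(17) = mex({0, 1, 2, 3, 5, 6, 7}) = 4
G(18) = mex({0, 1, 2, 4, 5, 6}) = 3
G(19) = mex({0, 1, 3, 4, 5, 7}) = 2
G(20) = mex({0, 2, 3, 4, 5, 6, 7}) = 1
G(21) = mex({0, 1, 2, 3, 5, 6, 7}) = 4
G(22) = mex({0, 1, 2, 3, 4, 5, 7}) = 6
G(23) = mex({0, 1, 2, 3, 4, 5, 6}) = 7
G(24) = mex({0, 1, 2, 3, 5, 6, 7}) = 4
G(25) = mex({0, 2, 3, 4, 6, 7}) = 1
G(26) = mex({0, 1, 3, 4, 5, 6, 7}) = 2
G(27) = mex({0, 1, 2, 3, 4, 5, 6, 7}) = 8
Therefore G(27) = 8.

8


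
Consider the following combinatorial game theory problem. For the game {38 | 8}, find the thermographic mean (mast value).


Game = {38 | 8}, a switch {a | b} with numbers a > b.
Its thermograph has left wall a - t and right wall b + t, which meet at t = (a - b)/2, where both equal (a + b)/2. So the mast (mean value) is at (a + b)/2.
Mean = (38 + (8))/2 = 46/2 = 23

23


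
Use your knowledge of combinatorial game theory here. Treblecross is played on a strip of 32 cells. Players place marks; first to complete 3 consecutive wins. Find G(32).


Treblecross: place X on empty cells; 3-in-a-row wins.
Playing within two cells of an existing X lets the opponent win at once, so sensible play treats the cells i-2..i+2 around each X as dead. The player left with no safe cell loses, so this is a normal-play take-away game on strips of safe cells.
Placing X at cell i (0-indexed) of a strip of k safe cells leaves independent strips of sizes max(0, i-2) and max(0, k-i-3). Hence G(k) = mex{ G(max(0,i-2)) XOR G(max(0,k-i-3)) : 0 <= i < k }, with G(0) = 0.
G(1): splits (0,0):0^0=0 -> mex({0}) = 1
G(2): splits (0,0):0^0=0 -> mex({0}) = 1
G(3): splits (0,0):0^0=0 -> mex({0}) = 1
G(4): splits (0,1):0^1=1 (0,0):0^0=0 -> mex({0, 1}) = 2
G(5): splits (0,2):0^1=1 (0,1):0^1=1 (0,0):0^0=0 -> mex({0, 1}) = 2
G(6) = mex({1}) = 0
G(7) = mex({0, 1, 2}) = 3
G(8) = mex({0, 1, 2}) = 3
G(9) = mex({0, 2}) = 1
G(10) = mex({0, 2, 3}) = 1
G(11) = mex({0, 3}) = 1
G(12) = mex({1, 3}) = 0
G(13) = mex({0, 1, 2, 3}) = 4
G(14) = mex({0, 1, 2}) = 3
G(15) = mex({0, 1, 2}) = 3
G(16) = mex({0, 1, 2, 4}) = 3
G(17) = mex({0, 1, 3, 4}) = 2
G(18) = mex({0, 1, 3, 4}) = 2
G(19) = mex({0, 1, 3, 5}) = 2
G(20) = mex({0, 1, 2, 3, 5}) = 4
G(21) = mex({0, 1, 2, 3, 5}) = 4
G(22) = mex({1, 2, 6}) = 0
G(23) = mex({0, 1, 2, 3, 4, 6}) = 5
G(24) = mex({0, 1, 2, 3, 4}) = 5
G(25) = mex({0, 1, 3, 4, 7}) = 2
G(26) = mex({0, 1, 3, 4, 5, 7}) = 2
G(27) = mex({0, 1, 3, 5}) = 2
G(28) = mex({0, 1, 2, 5}) = 3
G(29) = mex({0, 1, 2, 4, 5, 6}) = 3
G(30) = mex({1, 2, 4, 6}) = 0
G(31) = mex({0, 1, 2, 3, 4, 6}) = 5
G(32) = mex({1, 2, 3, 4, 7}) = 0
Therefore G(32) = 0.

0


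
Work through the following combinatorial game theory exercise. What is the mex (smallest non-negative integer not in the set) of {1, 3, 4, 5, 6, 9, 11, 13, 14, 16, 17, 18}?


Set = {1, 3, 4, 5, 6, 9, 11, 13, 14, 16, 17, 18}
0 is NOT in the set. This is the mex.
mex = 0

0


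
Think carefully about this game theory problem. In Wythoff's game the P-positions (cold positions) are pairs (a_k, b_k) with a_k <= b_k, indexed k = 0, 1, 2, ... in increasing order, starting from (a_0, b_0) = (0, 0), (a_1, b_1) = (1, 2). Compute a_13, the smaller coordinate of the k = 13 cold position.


By Wythoff's theorem, a_k = floor(k * phi) and b_k = floor(k * phi^2) = a_k + k, where phi = (1 + sqrt(5))/2 is the golden ratio.
phi = (1 + sqrt(5))/2 = 1.618034
k = 13
k * phi = 13 * 1.618034 = 21.034442
a_13 = floor(k * phi) = 21

21


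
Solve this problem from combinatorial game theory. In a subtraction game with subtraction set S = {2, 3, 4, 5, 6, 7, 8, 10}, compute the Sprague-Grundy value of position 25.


The subtraction set is S = {2, 3, 4, 5, 6, 7, 8, 10}.
G(k) = mex{ G(k - s) : s in S, s <= k }. We compute iteratively: G(0) = 0.
G(1) = mex({}) = 0
G(2) = mex({0}) = 1
G(3) = mex({0}) = 1
G(4) = mex({0, 1}) = 2
G(5) = mex({0, 1}) = 2
G(6) = mex({0, 1, 2}) = 3
G(7) = mex({0, 1, 2}) = 3
G(8) = mex({0, 1, 2, 3}) = 4
G(9) = mex({0, 1, 2, 3}) = 4
G(10) = mex({0, 1, 2, 3, 4}) = 5
G(11) = mex({0, 1, 2, 3, 4}) = 5
G(12) = mex({1, 2, 3, 4, 5}) = 0
G(13) = mex({1, 2, 3, 4, 5}) = 0
G(14) = mex({0, 2, 3, 4, 5}) = 1
G(15) = mex({0, 2, 3, 4, 5}) = 1
G(16) = mex({0, 1, 3, 4, 5}) = 2
G(17) = mex({0, 1, 3, 4, 5}) = 2
G(18) = mex({0, 1, 2, 4, 5}) = 3
G(19) = mex({0, 1, 2, 4, 5}) = 3
G(20) = mex({0, 1, 2, 3, 5}) = 4
G(21) = mex({0, 1, 2, 3, 5}) = 4
Observe that G(12)..G(21) = 0, 0, 1, 1, 2, 2, 3, 3, 4, 4 repeats G(0)..G(9) = 0, 0, 1, 1, 2, 2, 3, 3, 4, 4.
For k >= max(S) = 10, G(k) is determined by the previous 10 values G(k-10)..G(k-1); a window of 10 consecutive values has recurred shifted by 12, so by induction G(k + 12) = G(k) for all k >= 0: the sequence is periodic from the start with period 12.
One period: G(0..11) = 0, 0, 1, 1, 2, 2, 3, 3, 4, 4, 5, 5.
25 mod 12 = 1, so G(25) = G(1) = 0.

0


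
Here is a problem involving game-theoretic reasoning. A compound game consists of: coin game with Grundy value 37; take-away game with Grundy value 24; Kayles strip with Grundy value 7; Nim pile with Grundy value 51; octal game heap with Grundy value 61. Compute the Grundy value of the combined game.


By the Sprague-Grundy theorem, the Grundy value of a sum of games is the XOR of individual Grundy values.
coin game: Grundy value = 37. Running XOR: 0 XOR 37 = 37
take-away game: Grundy value = 24. Running XOR: 37 XOR 24 = 61
Kayles strip: Grundy value = 7. Running XOR: 61 XOR 7 = 58
Nim pile: Grundy value = 51. Running XOR: 58 XOR 51 = 9
octal game heap: Grundy value = 61. Running XOR: 9 XOR 61 = 52
The combined Grundy value is 52.

52


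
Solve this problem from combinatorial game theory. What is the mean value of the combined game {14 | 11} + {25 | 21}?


G1 = {14 | 11}, G2 = {25 | 21}
Each is a switch {a | b} with numbers a > b; its mean value is (a + b)/2, and mean value is additive over game sums: m(G1 + G2) = m(G1) + m(G2).
Mean of G1 = (14 + (11))/2 = 25/2 = 25/2
Mean of G2 = (25 + (21))/2 = 46/2 = 23
Mean of G1 + G2 = 25/2 + 23 = 71/2

71/2
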